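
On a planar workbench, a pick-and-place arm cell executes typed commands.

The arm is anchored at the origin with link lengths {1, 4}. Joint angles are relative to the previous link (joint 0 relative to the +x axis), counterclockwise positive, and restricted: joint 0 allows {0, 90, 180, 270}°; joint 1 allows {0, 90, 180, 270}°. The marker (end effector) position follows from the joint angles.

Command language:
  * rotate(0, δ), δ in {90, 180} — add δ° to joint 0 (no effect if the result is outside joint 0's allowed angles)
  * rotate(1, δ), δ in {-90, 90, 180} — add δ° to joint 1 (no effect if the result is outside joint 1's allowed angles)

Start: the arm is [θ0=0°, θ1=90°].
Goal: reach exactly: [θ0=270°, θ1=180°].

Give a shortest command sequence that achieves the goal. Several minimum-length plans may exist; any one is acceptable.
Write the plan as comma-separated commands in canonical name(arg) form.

from: [θ0=0°, θ1=90°]
[1] after rotate(0, 90): [θ0=90°, θ1=90°]
[2] after rotate(1, 90): [θ0=90°, θ1=180°]
[3] after rotate(0, 180): [θ0=270°, θ1=180°]
shorter routes all fall short; 3 is best.

rotate(0, 90), rotate(1, 90), rotate(0, 180)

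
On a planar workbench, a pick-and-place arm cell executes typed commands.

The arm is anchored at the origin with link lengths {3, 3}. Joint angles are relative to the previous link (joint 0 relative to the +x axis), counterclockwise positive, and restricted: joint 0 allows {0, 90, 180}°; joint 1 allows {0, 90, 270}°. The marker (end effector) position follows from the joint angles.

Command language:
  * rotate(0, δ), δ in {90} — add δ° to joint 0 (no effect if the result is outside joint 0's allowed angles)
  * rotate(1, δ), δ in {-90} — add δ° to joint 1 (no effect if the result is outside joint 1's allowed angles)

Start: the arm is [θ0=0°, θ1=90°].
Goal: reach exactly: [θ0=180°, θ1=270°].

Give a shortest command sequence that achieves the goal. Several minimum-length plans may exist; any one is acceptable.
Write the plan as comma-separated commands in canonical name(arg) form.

rotate(1, -90), rotate(1, -90), rotate(0, 90), rotate(0, 90)

begin: [θ0=0°, θ1=90°]
step 1 (rotate(1, -90)): [θ0=0°, θ1=0°]
step 2 (rotate(1, -90)): [θ0=0°, θ1=270°]
step 3 (rotate(0, 90)): [θ0=90°, θ1=270°]
step 4 (rotate(0, 90)): [θ0=180°, θ1=270°]
no 3-step plan works, so 4 is optimal.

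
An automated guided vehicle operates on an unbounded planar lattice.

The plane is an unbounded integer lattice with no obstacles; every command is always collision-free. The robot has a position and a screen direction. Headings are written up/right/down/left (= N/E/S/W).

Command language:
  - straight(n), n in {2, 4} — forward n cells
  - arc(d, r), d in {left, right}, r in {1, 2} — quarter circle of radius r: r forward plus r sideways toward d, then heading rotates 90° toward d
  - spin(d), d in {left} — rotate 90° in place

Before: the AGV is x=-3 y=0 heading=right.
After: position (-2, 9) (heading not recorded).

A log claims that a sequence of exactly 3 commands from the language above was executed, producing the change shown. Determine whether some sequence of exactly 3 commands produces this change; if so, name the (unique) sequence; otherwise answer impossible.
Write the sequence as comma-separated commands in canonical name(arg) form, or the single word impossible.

arc(left, 1), straight(4), straight(4)

key: running straight(4) before arc(left, 1) would end elsewhere — order is forced
begin: x=-3 y=0 heading=right
1. arc(left, 1) → x=-2 y=1 heading=up
2. straight(4) → x=-2 y=5 heading=up
3. straight(4) → x=-2 y=9 heading=up
no other 3-command option fits: unique.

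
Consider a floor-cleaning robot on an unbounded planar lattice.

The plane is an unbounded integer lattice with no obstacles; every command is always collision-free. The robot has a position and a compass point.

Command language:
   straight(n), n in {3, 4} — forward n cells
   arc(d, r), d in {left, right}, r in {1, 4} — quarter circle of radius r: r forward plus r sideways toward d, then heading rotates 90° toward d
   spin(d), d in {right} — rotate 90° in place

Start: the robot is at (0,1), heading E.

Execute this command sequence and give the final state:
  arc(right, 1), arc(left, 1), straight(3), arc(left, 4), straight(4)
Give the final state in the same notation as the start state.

at (9,7), heading N

from: at (0,1), heading E
t=1 arc(right, 1) ⇒ at (1,0), heading S
t=2 arc(left, 1) ⇒ at (2,-1), heading E
t=3 straight(3) ⇒ at (5,-1), heading E
t=4 arc(left, 4) ⇒ at (9,3), heading N
t=5 straight(4) ⇒ at (9,7), heading N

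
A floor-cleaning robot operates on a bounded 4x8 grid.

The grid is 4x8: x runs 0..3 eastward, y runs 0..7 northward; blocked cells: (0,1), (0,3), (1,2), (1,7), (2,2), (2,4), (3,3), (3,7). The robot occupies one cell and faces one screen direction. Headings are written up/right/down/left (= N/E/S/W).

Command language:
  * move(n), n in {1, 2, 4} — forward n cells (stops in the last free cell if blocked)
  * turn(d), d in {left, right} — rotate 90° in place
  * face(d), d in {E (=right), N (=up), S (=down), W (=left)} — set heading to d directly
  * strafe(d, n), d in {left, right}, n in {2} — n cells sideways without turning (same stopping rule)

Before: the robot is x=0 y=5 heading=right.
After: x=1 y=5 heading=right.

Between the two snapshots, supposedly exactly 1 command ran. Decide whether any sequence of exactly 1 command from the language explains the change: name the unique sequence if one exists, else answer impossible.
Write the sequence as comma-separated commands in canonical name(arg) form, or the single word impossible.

key: heading stays E — the single command does not turn
t0: x=0 y=5 heading=right
[1] after move(1): x=1 y=5 heading=right
uniquely the one of 11 1-step routes that fits.

move(1)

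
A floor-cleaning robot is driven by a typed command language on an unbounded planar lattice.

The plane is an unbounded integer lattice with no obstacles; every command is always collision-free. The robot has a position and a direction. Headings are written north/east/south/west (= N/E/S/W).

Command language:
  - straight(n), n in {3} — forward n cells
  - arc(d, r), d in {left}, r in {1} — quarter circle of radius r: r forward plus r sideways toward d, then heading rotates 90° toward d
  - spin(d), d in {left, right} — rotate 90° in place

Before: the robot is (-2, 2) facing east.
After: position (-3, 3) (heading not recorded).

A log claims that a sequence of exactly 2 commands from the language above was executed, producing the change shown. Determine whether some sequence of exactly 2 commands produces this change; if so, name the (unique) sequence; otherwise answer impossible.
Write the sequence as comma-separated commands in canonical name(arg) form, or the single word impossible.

key: order matters: swapping spin(left) and arc(left, 1) lands elsewhere
begin: (-2, 2) facing east
t=1 spin(left) ⇒ (-2, 2) facing north
t=2 arc(left, 1) ⇒ (-3, 3) facing west
uniquely the one of 16 2-step routes that fits.

spin(left), arc(left, 1)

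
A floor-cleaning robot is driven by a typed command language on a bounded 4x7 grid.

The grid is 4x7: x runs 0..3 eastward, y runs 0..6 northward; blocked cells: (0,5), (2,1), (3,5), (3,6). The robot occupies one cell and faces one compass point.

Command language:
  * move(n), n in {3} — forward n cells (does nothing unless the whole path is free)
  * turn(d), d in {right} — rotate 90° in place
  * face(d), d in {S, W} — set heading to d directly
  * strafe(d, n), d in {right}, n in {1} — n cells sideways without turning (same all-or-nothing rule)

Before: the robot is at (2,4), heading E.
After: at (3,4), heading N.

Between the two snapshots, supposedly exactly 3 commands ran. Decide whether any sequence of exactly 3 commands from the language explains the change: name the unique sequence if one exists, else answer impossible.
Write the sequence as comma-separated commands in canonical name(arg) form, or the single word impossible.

key: position moved to (3,4) AND the heading swung to N — translation plus rotation needed
initial: at (2,4), heading E
1. face(W) → at (2,4), heading W
2. turn(right) → at (2,4), heading N
3. strafe(right, 1) → at (3,4), heading N
all 125 alternatives checked — unique.

face(W), turn(right), strafe(right, 1)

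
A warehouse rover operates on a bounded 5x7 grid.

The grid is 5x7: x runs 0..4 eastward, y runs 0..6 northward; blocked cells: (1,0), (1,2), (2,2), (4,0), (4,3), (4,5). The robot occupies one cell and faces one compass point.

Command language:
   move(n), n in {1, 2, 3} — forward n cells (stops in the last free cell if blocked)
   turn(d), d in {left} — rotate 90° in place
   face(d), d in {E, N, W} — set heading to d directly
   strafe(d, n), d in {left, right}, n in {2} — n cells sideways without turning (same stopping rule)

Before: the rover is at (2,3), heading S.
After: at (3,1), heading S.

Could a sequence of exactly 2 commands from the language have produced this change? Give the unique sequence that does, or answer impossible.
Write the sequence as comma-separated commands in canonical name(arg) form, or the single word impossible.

strafe(left, 2), move(2)

key: running move(2) before strafe(left, 2) would end elsewhere — order is forced
t0: at (2,3), heading S
[1] after strafe(left, 2): at (3,3), heading S
[2] after move(2): at (3,1), heading S
all 81 alternatives checked — unique.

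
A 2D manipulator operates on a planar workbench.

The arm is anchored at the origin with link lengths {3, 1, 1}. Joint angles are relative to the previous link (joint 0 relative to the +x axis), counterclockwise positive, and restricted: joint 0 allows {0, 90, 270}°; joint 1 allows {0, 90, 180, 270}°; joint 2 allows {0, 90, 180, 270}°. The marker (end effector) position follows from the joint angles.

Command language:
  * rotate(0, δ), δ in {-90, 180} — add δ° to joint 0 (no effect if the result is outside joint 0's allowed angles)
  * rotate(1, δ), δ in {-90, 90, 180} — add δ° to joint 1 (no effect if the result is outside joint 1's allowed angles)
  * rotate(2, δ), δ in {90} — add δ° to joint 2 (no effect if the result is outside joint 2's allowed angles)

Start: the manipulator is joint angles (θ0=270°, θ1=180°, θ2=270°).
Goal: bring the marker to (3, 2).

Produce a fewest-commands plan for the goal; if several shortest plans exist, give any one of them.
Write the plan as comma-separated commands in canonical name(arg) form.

from: joint angles (θ0=270°, θ1=180°, θ2=270°)
step 1 (rotate(1, -90)): joint angles (θ0=270°, θ1=90°, θ2=270°)
step 2 (rotate(0, 180)): joint angles (θ0=90°, θ1=90°, θ2=270°)
step 3 (rotate(0, -90)): joint angles (θ0=0°, θ1=90°, θ2=270°)
step 4 (rotate(2, 90)): joint angles (θ0=0°, θ1=90°, θ2=0°)
no 3-step plan works, so 4 is optimal.

rotate(1, -90), rotate(0, 180), rotate(0, -90), rotate(2, 90)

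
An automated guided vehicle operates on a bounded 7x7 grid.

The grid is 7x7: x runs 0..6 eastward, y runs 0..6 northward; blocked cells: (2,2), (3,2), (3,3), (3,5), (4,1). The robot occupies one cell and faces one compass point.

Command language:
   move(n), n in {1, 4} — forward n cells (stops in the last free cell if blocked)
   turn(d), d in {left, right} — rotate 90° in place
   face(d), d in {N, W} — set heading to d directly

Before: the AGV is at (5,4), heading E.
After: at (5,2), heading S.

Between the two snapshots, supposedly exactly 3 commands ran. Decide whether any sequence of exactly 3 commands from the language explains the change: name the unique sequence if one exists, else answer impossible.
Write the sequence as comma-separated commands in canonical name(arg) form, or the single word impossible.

key: cell and facing (now S) both changed — the 3 commands mix motion and turning
t0: at (5,4), heading E
step 1 (turn(right)): at (5,4), heading S
step 2 (move(1)): at (5,3), heading S
step 3 (move(1)): at (5,2), heading S
no rival 3-sequence matches.

turn(right), move(1), move(1)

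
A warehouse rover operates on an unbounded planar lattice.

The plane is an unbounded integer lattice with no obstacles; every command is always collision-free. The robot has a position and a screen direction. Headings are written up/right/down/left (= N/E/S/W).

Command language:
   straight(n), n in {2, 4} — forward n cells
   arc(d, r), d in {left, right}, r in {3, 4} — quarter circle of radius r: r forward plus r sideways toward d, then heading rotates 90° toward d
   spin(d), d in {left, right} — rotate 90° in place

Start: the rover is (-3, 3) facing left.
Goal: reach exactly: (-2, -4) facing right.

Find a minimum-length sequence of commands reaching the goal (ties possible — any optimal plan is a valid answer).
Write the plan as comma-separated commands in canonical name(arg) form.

arc(left, 3), arc(left, 4)

initial: (-3, 3) facing left
t=1 arc(left, 3) ⇒ (-6, 0) facing down
t=2 arc(left, 4) ⇒ (-2, -4) facing right
no 1-step plan works, so 2 is optimal.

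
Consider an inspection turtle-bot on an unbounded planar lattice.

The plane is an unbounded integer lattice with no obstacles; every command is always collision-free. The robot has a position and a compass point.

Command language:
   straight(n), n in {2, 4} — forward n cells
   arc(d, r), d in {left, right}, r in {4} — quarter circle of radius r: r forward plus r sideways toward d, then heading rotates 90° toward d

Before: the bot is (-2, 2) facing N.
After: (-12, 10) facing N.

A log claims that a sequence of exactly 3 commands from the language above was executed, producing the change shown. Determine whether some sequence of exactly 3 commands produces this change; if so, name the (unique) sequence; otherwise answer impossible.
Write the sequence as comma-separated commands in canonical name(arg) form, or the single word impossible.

key: heading stays N — rotations cancel among the 3 commands
t0: (-2, 2) facing N
[1] after arc(left, 4): (-6, 6) facing W
[2] after straight(2): (-8, 6) facing W
[3] after arc(right, 4): (-12, 10) facing N
no rival 3-sequence matches.

arc(left, 4), straight(2), arc(right, 4)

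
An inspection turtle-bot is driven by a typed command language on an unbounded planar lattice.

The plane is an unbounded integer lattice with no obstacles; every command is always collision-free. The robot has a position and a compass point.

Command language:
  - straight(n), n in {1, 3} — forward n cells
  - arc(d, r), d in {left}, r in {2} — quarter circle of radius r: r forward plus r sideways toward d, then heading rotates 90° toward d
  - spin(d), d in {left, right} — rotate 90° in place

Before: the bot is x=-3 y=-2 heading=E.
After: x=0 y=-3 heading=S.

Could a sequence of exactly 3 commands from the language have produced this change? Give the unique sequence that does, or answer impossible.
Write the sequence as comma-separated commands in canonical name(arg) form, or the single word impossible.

key: running straight(1) before straight(3) would end elsewhere — order is forced
t0: x=-3 y=-2 heading=E
[1] after straight(3): x=0 y=-2 heading=E
[2] after spin(right): x=0 y=-2 heading=S
[3] after straight(1): x=0 y=-3 heading=S
no other 3-command option fits: unique.

straight(3), spin(right), straight(1)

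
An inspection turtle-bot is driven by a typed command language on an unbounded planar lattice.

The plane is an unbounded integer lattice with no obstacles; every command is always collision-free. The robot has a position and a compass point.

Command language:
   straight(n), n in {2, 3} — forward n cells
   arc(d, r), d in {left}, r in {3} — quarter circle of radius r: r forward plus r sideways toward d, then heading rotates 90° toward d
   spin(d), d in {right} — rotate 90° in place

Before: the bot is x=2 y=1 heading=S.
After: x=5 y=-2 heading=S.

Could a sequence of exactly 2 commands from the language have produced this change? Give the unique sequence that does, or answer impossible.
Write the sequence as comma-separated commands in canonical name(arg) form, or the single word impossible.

key: heading stays S — rotations cancel among the 2 commands
t0: x=2 y=1 heading=S
step 1 (arc(left, 3)): x=5 y=-2 heading=E
step 2 (spin(right)): x=5 y=-2 heading=S
no other 2-command option fits: unique.

arc(left, 3), spin(right)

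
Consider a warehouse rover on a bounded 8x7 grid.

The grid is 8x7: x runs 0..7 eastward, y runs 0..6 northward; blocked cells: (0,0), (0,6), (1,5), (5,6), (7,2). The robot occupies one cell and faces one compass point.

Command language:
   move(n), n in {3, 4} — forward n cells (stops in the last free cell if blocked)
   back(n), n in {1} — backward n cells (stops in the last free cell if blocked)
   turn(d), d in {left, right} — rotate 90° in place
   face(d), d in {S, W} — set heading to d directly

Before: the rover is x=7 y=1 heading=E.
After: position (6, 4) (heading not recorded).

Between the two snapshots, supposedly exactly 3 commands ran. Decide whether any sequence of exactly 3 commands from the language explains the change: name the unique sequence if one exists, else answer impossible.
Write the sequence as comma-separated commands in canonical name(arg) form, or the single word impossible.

back(1), turn(left), move(3)

key: order matters: swapping back(1) and move(3) lands elsewhere
from: x=7 y=1 heading=E
step 1 (back(1)): x=6 y=1 heading=E
step 2 (turn(left)): x=6 y=1 heading=N
step 3 (move(3)): x=6 y=4 heading=N
no other 3-command option fits: unique.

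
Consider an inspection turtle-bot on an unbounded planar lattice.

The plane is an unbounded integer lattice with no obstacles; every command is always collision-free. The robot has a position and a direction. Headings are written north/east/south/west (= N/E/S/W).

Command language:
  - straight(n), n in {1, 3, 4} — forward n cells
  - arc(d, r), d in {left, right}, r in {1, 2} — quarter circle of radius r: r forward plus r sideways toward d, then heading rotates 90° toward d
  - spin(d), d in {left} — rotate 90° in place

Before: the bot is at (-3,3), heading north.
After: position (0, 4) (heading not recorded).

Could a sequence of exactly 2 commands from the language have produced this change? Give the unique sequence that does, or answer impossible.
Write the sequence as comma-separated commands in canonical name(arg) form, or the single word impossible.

arc(right, 2), arc(right, 1)

key: running arc(right, 1) before arc(right, 2) would end elsewhere — order is forced
begin: at (-3,3), heading north
t=1 arc(right, 2) ⇒ at (-1,5), heading east
t=2 arc(right, 1) ⇒ at (0,4), heading south
uniquely the one of 64 2-step routes that fits.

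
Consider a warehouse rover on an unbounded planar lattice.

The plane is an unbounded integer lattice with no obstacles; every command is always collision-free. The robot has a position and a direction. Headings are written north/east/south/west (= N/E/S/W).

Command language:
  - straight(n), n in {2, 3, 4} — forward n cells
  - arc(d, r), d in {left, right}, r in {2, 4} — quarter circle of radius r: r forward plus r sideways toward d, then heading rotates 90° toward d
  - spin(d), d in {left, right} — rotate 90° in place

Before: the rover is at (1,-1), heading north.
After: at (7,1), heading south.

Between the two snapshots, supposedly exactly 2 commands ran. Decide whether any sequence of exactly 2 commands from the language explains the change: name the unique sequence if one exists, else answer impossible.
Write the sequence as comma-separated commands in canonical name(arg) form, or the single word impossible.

arc(right, 4), arc(right, 2)

key: running arc(right, 2) before arc(right, 4) would end elsewhere — order is forced
t0: at (1,-1), heading north
t=1 arc(right, 4) ⇒ at (5,3), heading east
t=2 arc(right, 2) ⇒ at (7,1), heading south
all 81 alternatives checked — unique.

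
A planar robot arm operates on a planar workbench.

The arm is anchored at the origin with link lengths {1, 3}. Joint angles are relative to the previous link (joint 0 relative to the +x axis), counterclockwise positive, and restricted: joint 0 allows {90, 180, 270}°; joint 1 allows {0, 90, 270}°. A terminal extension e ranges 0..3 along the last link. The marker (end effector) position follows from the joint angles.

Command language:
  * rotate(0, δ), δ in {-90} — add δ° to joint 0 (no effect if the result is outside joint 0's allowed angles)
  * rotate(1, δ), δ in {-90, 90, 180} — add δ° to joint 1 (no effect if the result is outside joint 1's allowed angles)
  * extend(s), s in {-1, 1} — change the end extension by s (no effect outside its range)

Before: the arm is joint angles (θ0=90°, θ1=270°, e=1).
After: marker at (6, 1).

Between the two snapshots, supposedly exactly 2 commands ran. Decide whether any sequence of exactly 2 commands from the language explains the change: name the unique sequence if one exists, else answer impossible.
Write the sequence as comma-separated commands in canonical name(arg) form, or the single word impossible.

begin: joint angles (θ0=90°, θ1=270°, e=1)
t=1 extend(1) ⇒ joint angles (θ0=90°, θ1=270°, e=2)
t=2 extend(1) ⇒ joint angles (θ0=90°, θ1=270°, e=3)
all 36 alternatives checked — unique.

extend(1), extend(1)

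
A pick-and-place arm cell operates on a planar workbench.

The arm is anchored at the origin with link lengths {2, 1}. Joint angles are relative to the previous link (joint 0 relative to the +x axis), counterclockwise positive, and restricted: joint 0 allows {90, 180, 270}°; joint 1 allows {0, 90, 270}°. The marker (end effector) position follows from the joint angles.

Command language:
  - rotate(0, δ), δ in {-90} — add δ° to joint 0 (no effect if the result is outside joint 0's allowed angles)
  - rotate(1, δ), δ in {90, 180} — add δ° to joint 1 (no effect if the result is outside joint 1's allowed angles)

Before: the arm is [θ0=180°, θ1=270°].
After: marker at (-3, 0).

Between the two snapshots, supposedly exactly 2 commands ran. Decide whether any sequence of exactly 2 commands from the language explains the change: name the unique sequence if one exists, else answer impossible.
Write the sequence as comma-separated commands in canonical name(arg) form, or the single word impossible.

rotate(1, 90), rotate(1, 180)

key: order matters: swapping rotate(1, 90) and rotate(1, 180) lands elsewhere
t0: [θ0=180°, θ1=270°]
1. rotate(1, 90) → [θ0=180°, θ1=0°]
2. rotate(1, 180) → [θ0=180°, θ1=0°]
no other 2-command option fits: unique.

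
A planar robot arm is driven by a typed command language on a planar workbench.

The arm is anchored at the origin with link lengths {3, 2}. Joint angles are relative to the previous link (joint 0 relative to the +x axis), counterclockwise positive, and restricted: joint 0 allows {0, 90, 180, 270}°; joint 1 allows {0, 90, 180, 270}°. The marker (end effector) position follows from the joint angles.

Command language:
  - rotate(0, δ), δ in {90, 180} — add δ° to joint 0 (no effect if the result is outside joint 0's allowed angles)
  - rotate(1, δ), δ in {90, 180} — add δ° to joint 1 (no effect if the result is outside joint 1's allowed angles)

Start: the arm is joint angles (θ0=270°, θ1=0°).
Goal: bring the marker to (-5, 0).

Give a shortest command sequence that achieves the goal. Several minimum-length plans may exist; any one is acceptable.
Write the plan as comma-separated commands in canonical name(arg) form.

rotate(0, 180), rotate(0, 90)

from: joint angles (θ0=270°, θ1=0°)
t=1 rotate(0, 180) ⇒ joint angles (θ0=90°, θ1=0°)
t=2 rotate(0, 90) ⇒ joint angles (θ0=180°, θ1=0°)
minimal: 2 command(s), checked below 2.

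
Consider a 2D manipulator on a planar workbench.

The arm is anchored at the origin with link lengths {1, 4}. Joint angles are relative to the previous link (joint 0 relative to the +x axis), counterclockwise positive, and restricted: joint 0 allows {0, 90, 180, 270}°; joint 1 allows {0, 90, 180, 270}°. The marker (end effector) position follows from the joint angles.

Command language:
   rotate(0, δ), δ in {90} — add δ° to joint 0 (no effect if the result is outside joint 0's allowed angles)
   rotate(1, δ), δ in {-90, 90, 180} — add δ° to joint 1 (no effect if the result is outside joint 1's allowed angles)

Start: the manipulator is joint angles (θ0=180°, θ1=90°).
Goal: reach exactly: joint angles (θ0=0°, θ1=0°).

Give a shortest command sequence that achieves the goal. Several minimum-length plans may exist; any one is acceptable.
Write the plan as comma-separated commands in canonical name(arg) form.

rotate(1, -90), rotate(0, 90), rotate(0, 90)

t0: joint angles (θ0=180°, θ1=90°)
[1] after rotate(1, -90): joint angles (θ0=180°, θ1=0°)
[2] after rotate(0, 90): joint angles (θ0=270°, θ1=0°)
[3] after rotate(0, 90): joint angles (θ0=0°, θ1=0°)
nothing shorter than 3 reaches the goal.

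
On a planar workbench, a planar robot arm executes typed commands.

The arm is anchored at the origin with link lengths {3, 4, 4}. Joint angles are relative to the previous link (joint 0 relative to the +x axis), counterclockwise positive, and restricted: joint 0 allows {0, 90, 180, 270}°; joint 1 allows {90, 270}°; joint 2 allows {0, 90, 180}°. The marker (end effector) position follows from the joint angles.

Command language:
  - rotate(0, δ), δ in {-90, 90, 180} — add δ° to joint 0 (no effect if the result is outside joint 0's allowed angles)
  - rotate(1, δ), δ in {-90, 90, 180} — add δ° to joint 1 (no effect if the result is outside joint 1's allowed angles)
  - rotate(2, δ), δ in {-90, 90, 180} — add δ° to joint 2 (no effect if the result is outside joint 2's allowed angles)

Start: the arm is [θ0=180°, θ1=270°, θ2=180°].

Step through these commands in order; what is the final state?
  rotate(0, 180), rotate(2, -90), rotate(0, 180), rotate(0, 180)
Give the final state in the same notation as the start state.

[θ0=0°, θ1=270°, θ2=90°]

begin: [θ0=180°, θ1=270°, θ2=180°]
[1] after rotate(0, 180): [θ0=0°, θ1=270°, θ2=180°]
[2] after rotate(2, -90): [θ0=0°, θ1=270°, θ2=90°]
[3] after rotate(0, 180): [θ0=180°, θ1=270°, θ2=90°]
[4] after rotate(0, 180): [θ0=0°, θ1=270°, θ2=90°]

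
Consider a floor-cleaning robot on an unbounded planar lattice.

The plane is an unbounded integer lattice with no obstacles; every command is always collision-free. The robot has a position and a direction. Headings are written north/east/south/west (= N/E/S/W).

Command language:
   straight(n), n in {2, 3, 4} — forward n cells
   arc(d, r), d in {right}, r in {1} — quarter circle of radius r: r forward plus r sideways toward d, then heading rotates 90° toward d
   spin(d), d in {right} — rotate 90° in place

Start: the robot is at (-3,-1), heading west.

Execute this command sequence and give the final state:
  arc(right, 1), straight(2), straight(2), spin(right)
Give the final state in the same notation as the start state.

at (-4,4), heading east

begin: at (-3,-1), heading west
step 1 (arc(right, 1)): at (-4,0), heading north
step 2 (straight(2)): at (-4,2), heading north
step 3 (straight(2)): at (-4,4), heading north
step 4 (spin(right)): at (-4,4), heading east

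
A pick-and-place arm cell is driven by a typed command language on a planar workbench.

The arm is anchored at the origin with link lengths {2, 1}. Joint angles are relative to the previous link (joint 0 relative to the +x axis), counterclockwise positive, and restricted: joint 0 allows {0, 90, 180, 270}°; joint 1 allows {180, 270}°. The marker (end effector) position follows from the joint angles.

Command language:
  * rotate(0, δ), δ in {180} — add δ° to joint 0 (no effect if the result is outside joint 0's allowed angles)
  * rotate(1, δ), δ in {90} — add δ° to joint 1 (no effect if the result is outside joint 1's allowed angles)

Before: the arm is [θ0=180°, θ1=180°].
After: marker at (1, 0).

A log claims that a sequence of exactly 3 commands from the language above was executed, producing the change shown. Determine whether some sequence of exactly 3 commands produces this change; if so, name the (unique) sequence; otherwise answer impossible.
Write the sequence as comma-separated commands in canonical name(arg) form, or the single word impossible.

initial: [θ0=180°, θ1=180°]
step 1 (rotate(0, 180)): [θ0=0°, θ1=180°]
step 2 (rotate(0, 180)): [θ0=180°, θ1=180°]
step 3 (rotate(0, 180)): [θ0=0°, θ1=180°]
no rival 3-sequence matches.

rotate(0, 180), rotate(0, 180), rotate(0, 180)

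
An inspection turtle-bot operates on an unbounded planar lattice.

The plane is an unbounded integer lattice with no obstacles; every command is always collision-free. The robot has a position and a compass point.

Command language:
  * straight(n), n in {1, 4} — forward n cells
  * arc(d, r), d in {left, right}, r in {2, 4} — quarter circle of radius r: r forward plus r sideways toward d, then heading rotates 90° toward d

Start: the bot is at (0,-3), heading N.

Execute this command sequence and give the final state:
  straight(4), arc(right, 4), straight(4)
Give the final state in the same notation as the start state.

at (8,5), heading E

from: at (0,-3), heading N
1. straight(4) → at (0,1), heading N
2. arc(right, 4) → at (4,5), heading E
3. straight(4) → at (8,5), heading E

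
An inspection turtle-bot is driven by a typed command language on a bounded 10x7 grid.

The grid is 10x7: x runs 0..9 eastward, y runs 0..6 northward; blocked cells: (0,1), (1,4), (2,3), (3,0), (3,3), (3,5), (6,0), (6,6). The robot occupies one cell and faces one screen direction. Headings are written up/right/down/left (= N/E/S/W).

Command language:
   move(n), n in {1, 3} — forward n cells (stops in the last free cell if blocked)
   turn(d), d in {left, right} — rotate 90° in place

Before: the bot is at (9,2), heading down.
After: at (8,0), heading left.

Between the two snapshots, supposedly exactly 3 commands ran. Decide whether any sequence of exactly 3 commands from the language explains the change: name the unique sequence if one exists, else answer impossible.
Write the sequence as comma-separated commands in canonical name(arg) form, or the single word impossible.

move(3), turn(right), move(1)

key: position moved to (8,0) AND the heading swung to W — translation plus rotation needed
t0: at (9,2), heading down
step 1 (move(3)): at (9,0), heading down
step 2 (turn(right)): at (9,0), heading left
step 3 (move(1)): at (8,0), heading left
no rival 3-sequence matches.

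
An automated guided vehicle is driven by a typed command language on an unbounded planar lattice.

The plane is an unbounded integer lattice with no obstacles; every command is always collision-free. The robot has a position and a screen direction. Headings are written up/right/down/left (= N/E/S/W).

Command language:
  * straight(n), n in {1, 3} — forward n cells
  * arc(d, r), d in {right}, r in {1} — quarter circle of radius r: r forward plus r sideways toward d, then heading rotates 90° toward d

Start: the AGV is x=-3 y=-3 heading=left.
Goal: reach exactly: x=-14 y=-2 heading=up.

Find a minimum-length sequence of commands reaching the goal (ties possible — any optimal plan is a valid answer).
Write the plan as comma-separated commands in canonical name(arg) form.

begin: x=-3 y=-3 heading=left
t=1 straight(1) ⇒ x=-4 y=-3 heading=left
t=2 straight(3) ⇒ x=-7 y=-3 heading=left
t=3 straight(3) ⇒ x=-10 y=-3 heading=left
t=4 straight(3) ⇒ x=-13 y=-3 heading=left
t=5 arc(right, 1) ⇒ x=-14 y=-2 heading=up
no 4-step plan works, so 5 is optimal.

straight(1), straight(3), straight(3), straight(3), arc(right, 1)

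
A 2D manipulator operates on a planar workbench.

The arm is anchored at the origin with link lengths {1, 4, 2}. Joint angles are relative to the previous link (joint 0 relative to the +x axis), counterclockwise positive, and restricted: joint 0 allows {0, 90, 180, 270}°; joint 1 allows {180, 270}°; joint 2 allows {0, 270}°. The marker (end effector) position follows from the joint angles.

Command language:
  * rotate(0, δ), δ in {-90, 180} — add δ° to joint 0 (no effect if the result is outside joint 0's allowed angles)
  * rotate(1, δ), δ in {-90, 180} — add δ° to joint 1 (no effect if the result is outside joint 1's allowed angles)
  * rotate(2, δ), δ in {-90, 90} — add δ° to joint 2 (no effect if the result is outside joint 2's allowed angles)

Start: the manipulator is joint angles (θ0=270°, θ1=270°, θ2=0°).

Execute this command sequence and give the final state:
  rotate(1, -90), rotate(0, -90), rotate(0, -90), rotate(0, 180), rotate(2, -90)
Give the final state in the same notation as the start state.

begin: joint angles (θ0=270°, θ1=270°, θ2=0°)
t=1 rotate(1, -90) ⇒ joint angles (θ0=270°, θ1=180°, θ2=0°)
t=2 rotate(0, -90) ⇒ joint angles (θ0=180°, θ1=180°, θ2=0°)
t=3 rotate(0, -90) ⇒ joint angles (θ0=90°, θ1=180°, θ2=0°)
t=4 rotate(0, 180) ⇒ joint angles (θ0=270°, θ1=180°, θ2=0°)
t=5 rotate(2, -90) ⇒ joint angles (θ0=270°, θ1=180°, θ2=270°)

joint angles (θ0=270°, θ1=180°, θ2=270°)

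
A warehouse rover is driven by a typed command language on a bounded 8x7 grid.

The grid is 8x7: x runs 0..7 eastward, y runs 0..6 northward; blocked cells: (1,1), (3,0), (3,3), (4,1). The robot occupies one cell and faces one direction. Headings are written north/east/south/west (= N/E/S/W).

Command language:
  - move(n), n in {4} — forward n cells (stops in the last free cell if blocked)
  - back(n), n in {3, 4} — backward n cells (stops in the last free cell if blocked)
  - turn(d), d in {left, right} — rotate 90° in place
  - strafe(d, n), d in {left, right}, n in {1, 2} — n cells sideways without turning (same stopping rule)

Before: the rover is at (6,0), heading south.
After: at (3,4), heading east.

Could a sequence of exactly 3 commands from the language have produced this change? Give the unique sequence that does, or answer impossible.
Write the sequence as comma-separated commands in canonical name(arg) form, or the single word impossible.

back(4), turn(left), back(3)

key: running back(3) before back(4) would end elsewhere — order is forced
begin: at (6,0), heading south
[1] after back(4): at (6,4), heading south
[2] after turn(left): at (6,4), heading east
[3] after back(3): at (3,4), heading east
no rival 3-sequence matches.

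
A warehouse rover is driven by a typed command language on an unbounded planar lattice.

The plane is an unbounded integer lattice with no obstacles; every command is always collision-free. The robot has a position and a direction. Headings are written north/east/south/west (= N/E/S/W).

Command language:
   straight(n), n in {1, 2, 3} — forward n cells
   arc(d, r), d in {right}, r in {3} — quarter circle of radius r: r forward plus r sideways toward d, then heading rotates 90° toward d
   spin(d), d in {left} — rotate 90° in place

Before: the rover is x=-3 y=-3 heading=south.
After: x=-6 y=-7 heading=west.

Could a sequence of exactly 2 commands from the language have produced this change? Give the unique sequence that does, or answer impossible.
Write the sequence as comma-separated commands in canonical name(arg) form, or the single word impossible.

straight(1), arc(right, 3)

key: order matters: swapping straight(1) and arc(right, 3) lands elsewhere
begin: x=-3 y=-3 heading=south
[1] after straight(1): x=-3 y=-4 heading=south
[2] after arc(right, 3): x=-6 y=-7 heading=west
all 25 alternatives checked — unique.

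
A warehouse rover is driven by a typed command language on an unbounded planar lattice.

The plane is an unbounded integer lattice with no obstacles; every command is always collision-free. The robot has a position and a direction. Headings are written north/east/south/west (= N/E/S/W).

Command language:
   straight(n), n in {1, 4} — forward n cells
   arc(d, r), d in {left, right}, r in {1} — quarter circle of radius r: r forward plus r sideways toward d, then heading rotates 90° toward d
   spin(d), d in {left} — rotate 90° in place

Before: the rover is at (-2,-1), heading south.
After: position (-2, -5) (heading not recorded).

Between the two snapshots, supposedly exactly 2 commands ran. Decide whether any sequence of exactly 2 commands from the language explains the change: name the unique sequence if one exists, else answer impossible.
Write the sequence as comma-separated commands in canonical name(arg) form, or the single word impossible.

straight(4), spin(left)

key: running spin(left) before straight(4) would end elsewhere — order is forced
t0: at (-2,-1), heading south
step 1 (straight(4)): at (-2,-5), heading south
step 2 (spin(left)): at (-2,-5), heading east
all 25 alternatives checked — unique.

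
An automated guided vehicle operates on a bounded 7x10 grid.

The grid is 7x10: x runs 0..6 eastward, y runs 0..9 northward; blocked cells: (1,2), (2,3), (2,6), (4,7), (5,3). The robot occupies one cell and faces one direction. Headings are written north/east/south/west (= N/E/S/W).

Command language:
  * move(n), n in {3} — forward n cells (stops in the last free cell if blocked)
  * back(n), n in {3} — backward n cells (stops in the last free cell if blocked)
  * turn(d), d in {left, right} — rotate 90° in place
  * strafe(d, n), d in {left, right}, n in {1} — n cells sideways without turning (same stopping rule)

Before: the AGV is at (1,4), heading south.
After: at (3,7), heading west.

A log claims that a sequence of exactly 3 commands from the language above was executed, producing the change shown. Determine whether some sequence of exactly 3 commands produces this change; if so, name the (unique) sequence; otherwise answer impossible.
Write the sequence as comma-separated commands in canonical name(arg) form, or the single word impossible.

key: the second back(3) is stopped early by the blocked cell at (4,7)
from: at (1,4), heading south
step 1 (back(3)): at (1,7), heading south
step 2 (turn(right)): at (1,7), heading west
step 3 (back(3)): at (3,7), heading west
uniquely the one of 216 3-step routes that fits.

back(3), turn(right), back(3)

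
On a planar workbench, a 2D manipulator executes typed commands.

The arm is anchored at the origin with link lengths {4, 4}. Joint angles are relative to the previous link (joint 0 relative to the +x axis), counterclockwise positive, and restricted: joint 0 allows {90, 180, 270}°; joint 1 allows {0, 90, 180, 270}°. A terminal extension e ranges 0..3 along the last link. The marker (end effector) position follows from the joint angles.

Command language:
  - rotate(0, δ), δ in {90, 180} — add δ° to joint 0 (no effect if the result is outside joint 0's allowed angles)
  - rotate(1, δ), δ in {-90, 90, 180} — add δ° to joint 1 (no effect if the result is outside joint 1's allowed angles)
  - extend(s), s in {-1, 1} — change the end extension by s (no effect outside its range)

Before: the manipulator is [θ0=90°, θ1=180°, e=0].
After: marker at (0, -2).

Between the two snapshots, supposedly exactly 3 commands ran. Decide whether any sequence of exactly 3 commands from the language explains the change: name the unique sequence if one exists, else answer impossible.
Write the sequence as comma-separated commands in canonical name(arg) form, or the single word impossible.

key: running extend(1) before extend(-1) would end elsewhere — order is forced
t0: [θ0=90°, θ1=180°, e=0]
[1] after extend(-1): [θ0=90°, θ1=180°, e=0]
[2] after extend(1): [θ0=90°, θ1=180°, e=1]
[3] after extend(1): [θ0=90°, θ1=180°, e=2]
no other 3-command option fits: unique.

extend(-1), extend(1), extend(1)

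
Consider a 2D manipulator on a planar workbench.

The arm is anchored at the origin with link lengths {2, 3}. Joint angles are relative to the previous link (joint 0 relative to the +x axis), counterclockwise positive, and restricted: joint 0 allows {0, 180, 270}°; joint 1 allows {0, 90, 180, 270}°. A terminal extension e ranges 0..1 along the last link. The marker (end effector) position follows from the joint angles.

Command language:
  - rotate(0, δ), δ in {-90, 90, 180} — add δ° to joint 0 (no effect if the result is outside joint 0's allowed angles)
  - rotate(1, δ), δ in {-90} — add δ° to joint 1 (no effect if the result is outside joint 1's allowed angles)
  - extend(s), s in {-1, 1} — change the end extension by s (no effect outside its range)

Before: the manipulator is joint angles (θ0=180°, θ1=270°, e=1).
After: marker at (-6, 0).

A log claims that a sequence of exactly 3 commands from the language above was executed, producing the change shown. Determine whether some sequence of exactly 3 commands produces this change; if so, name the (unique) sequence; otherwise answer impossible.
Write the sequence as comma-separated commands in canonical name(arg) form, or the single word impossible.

rotate(1, -90), rotate(1, -90), rotate(1, -90)

from: joint angles (θ0=180°, θ1=270°, e=1)
1. rotate(1, -90) → joint angles (θ0=180°, θ1=180°, e=1)
2. rotate(1, -90) → joint angles (θ0=180°, θ1=90°, e=1)
3. rotate(1, -90) → joint angles (θ0=180°, θ1=0°, e=1)
uniquely the one of 216 3-step routes that fits.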